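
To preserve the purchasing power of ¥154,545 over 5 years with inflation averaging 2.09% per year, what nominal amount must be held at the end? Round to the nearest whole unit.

Cumulative price-level factor: (1+2.09%)^5 ≈ 1.1089603513.
Multiplying ¥154,545 by the price-level factor gives the future nominal sum.

¥171,384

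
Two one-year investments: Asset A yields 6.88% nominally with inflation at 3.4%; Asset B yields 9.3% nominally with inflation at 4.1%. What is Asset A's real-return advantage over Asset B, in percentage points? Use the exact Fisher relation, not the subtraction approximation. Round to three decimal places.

Asset A real return: 1.0688/1.034 − 1 = 3.3656%.
Asset B real return: 1.093/1.041 − 1 = 4.9952%.
Difference: 3.3656 − 4.9952 = -1.6296 pp.

-1.630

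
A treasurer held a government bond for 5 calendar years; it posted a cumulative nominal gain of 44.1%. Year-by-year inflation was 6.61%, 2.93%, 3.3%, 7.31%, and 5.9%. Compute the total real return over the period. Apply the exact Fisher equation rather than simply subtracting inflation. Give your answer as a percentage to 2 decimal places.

Cumulative inflation factor: 1.0661 × 1.0293 × 1.033 × 1.0731 × 1.059 ≈ 1.28818.
Nominal growth factor: 1.44100. Real growth factor = 1.44100 / 1.28818 ≈ 1.11863.
Total real return ≈ 11.8633%.

11.86%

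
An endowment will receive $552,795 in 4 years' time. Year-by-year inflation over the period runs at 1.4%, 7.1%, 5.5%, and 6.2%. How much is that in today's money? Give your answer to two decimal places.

Price-level factor over 4 years: 1.014 × 1.071 × 1.055 × 1.062 ≈ 1.2167585375.
Purchasing power today: $552,795 divided by that factor.

$454,317.75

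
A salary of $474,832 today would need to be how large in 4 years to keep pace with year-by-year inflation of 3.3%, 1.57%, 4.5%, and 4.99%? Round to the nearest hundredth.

$546,600.44

Cumulative price-level factor: 1.033 × 1.0157 × 1.045 × 1.0499 ≈ 1.1511449169.
Multiplying $474,832 by the price-level factor gives the future nominal sum.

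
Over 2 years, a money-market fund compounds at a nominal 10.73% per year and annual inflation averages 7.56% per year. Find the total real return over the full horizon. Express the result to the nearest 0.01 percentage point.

5.98%

The annual real rate is (1+10.73%)/(1+7.56%) − 1 = 2.9472%.
Compounded over 2 years: (1 + 0.029472)^2 − 1 ≈ 0.05981.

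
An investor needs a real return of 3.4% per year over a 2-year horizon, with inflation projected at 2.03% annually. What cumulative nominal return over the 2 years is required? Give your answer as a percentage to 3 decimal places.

Required annual nominal rate: (1+3.4%)(1+2.03%) − 1 = 5.49902%.
Cumulative over 2 years: (1 + 0.0549902)^2 − 1 ≈ 0.11300.

11.300%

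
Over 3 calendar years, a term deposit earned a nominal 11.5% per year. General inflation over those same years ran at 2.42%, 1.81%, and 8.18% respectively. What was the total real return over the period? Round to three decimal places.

Cumulative inflation factor: 1.0242 × 1.0181 × 1.0818 ≈ 1.12803.
Nominal growth factor: 1.38620. Real growth factor = 1.38620 / 1.12803 ≈ 1.22886.
Total real return ≈ 22.8860%.

22.886%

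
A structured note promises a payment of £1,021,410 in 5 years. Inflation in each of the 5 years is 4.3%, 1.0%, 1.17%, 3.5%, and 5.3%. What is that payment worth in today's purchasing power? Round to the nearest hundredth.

Price-level factor over 5 years: 1.043 × 1.010 × 1.0117 × 1.035 × 1.053 ≈ 1.1615185583.
Purchasing power today: £1,021,410 divided by that factor.

£879,374.67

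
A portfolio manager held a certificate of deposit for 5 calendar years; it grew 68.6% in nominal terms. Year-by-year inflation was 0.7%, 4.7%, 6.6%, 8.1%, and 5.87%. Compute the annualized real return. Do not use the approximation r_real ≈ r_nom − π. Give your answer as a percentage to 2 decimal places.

Cumulative inflation factor: 1.007 × 1.047 × 1.066 × 1.081 × 1.0587 ≈ 1.28627.
Nominal growth factor: 1.68600. Real growth factor = 1.68600 / 1.28627 ≈ 1.31077.
Annualized: 1.31077^(1/5) − 1 ≈ 0.05561.

5.56%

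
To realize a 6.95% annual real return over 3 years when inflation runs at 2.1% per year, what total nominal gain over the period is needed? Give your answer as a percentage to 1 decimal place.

Required annual nominal rate: (1+6.95%)(1+2.1%) − 1 = 9.19595%.
Cumulative over 3 years: (1 + 0.0919595)^3 − 1 ≈ 0.30203.

30.2%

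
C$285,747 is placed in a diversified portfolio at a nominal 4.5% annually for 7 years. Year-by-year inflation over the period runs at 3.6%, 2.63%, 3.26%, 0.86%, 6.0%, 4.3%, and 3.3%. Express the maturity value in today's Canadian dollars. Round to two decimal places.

C$307,482.25

Nominal value at maturity: C$285,747 × (1 + 4.5%)^7 ≈ C$388,862.19.
Price-level factor over 7 years: 1.036 × 1.0263 × 1.0326 × 1.0086 × 1.060 × 1.043 × 1.033 ≈ 1.2646654792.
The maturity value deflated by that factor is the answer in today's purchasing power.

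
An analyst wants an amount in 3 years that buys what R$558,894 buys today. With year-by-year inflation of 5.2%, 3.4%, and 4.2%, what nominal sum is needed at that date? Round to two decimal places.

Cumulative price-level factor: 1.052 × 1.034 × 1.042 = 1.133454256.
Multiplying R$558,894 by the price-level factor gives the future nominal sum.

R$633,480.78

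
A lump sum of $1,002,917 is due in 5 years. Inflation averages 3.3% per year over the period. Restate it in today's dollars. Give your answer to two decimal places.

$852,635.45

Price-level factor over 5 years: (1 + 3.3%)^5 ≈ 1.1762553387.
Purchasing power today: $1,002,917 divided by that factor.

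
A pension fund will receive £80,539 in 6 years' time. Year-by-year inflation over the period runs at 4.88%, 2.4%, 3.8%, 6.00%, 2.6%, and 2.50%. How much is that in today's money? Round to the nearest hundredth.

£64,809.57

Price-level factor over 6 years: 1.0488 × 1.024 × 1.038 × 1.0600 × 1.026 × 1.0250 ≈ 1.2427022374.
Purchasing power today: £80,539 divided by that factor.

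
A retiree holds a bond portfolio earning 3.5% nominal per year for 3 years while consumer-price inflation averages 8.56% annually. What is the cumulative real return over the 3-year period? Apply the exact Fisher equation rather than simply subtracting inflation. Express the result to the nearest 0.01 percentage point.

The annual real rate is (1+3.5%)/(1+8.56%) − 1 = -4.6610%.
Compounded over 3 years: (1 + -0.046610)^3 − 1 ≈ -0.13341.

-13.34%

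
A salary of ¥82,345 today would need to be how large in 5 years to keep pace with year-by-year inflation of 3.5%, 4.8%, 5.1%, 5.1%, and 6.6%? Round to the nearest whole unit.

¥105,172

Cumulative price-level factor: 1.035 × 1.048 × 1.051 × 1.051 × 1.066 ≈ 1.2772157611.
The nominal amount required is ¥82,345 scaled up by that factor.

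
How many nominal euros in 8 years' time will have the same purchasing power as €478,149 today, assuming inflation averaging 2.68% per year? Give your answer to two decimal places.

€590,813.12

Cumulative price-level factor: (1+2.68%)^8 ≈ 1.2356255501.
Multiplying €478,149 by the price-level factor gives the future nominal sum.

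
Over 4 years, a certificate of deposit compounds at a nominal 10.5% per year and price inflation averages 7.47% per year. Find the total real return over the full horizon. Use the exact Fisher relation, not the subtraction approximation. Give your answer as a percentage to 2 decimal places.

11.76%

The annual real rate is (1+10.5%)/(1+7.47%) − 1 = 2.8194%.
Compounded over 4 years: (1 + 0.028194)^4 − 1 ≈ 0.11764.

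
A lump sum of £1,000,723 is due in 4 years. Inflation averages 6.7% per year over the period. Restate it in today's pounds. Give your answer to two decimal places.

£772,069.16

Price-level factor over 4 years: (1 + 6.7%)^4 ≈ 1.2961572031.
Purchasing power today: £1,000,723 divided by that factor.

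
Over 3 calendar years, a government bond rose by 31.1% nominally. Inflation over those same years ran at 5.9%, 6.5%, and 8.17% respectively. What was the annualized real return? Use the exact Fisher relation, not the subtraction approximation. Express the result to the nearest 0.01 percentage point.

2.43%

Cumulative inflation factor: 1.059 × 1.065 × 1.0817 ≈ 1.21998.
Nominal growth factor: 1.31100. Real growth factor = 1.31100 / 1.21998 ≈ 1.07461.
Annualized: 1.07461^(1/3) − 1 ≈ 0.02428.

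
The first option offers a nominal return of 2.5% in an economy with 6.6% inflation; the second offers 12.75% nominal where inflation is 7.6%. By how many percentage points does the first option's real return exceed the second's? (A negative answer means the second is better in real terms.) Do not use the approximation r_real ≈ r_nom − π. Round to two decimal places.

-8.63

The first option real return: 1.025/1.066 − 1 = -3.846%.
The second real return: 1.1275/1.076 − 1 = 4.786%.
Difference: -3.846 − 4.786 = -8.632 pp.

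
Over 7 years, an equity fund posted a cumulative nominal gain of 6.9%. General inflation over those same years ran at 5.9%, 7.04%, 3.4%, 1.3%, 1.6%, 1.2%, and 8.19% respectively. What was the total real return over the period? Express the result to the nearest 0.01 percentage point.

Cumulative inflation factor: 1.059 × 1.0704 × 1.034 × 1.013 × 1.016 × 1.012 × 1.0819 ≈ 1.32079.
Nominal growth factor: 1.06900. Real growth factor = 1.06900 / 1.32079 ≈ 0.80936.
Total real return ≈ -19.0635%.

-19.06%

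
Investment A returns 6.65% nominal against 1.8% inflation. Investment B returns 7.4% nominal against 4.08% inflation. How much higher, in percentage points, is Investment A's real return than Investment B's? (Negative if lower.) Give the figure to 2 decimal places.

Investment A real return: 1.0665/1.018 − 1 = 4.764%.
Investment B real return: 1.074/1.0408 − 1 = 3.190%.
Difference: 4.764 − 3.190 = 1.574 pp.

1.57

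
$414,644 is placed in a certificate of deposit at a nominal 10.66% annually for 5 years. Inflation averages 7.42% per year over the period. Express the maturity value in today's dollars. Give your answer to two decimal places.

Nominal value at maturity: $414,644 × (1 + 10.66%)^5 ≈ $688,063.81.
Price-level factor over 5 years: (1 + 7.42%)^5 ≈ 1.4302953944.
Dividing the nominal maturity value by the price-level factor gives the value in today's money.

$481,064.13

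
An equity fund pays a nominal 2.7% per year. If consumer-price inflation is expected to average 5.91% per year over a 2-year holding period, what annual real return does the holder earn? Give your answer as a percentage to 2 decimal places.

With constant rates the annual real return is the same each year: (1+2.7%)/(1+5.91%) − 1 = -0.03031.

-3.03%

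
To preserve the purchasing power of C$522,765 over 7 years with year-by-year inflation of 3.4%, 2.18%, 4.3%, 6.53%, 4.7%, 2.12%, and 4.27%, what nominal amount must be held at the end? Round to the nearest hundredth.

C$684,173.17

Cumulative price-level factor: 1.034 × 1.0218 × 1.043 × 1.0653 × 1.047 × 1.0212 × 1.0427 ≈ 1.3087585560.
Multiplying C$522,765 by the price-level factor gives the future nominal sum.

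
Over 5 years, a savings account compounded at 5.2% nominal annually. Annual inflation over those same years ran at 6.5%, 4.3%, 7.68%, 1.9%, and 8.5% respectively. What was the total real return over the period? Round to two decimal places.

Cumulative inflation factor: 1.065 × 1.043 × 1.0768 × 1.019 × 1.085 ≈ 1.32243.
Nominal growth factor: 1.28848. Real growth factor = 1.28848 / 1.32243 ≈ 0.97433.
Total real return ≈ -2.5671%.

-2.57%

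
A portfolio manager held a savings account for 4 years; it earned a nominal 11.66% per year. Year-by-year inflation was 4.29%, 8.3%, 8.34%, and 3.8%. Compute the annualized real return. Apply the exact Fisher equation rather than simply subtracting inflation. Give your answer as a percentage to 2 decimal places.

5.18%

Cumulative inflation factor: 1.0429 × 1.083 × 1.0834 × 1.038 ≈ 1.27016.
Nominal growth factor: 1.55450. Real growth factor = 1.55450 / 1.27016 ≈ 1.22386.
Annualized: 1.22386^(1/4) − 1 ≈ 0.05180.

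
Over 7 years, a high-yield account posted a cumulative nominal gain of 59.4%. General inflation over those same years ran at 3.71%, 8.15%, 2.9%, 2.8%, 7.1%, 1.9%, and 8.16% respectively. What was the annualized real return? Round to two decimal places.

Cumulative inflation factor: 1.0371 × 1.0815 × 1.029 × 1.028 × 1.071 × 1.019 × 1.0816 ≈ 1.40051.
Nominal growth factor: 1.59400. Real growth factor = 1.59400 / 1.40051 ≈ 1.13816.
Annualized: 1.13816^(1/7) − 1 ≈ 0.01866.

1.87%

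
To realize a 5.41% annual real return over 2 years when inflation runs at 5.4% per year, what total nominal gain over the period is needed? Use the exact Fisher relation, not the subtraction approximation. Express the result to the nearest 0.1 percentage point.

23.4%

Required annual nominal rate: (1+5.41%)(1+5.4%) − 1 = 11.10214%.
Cumulative over 2 years: (1 + 0.1110214)^2 − 1 ≈ 0.23437.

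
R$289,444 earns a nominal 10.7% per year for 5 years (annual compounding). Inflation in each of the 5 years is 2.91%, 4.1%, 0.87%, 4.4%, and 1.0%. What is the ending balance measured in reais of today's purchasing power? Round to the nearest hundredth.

Nominal value at maturity: R$289,444 × (1 + 10.7%)^5 ≈ R$481,174.56.
Price-level factor over 5 years: 1.0291 × 1.041 × 1.0087 × 1.044 × 1.010 ≈ 1.1394419407.
The maturity value deflated by that factor is the answer in today's purchasing power.

R$422,289.67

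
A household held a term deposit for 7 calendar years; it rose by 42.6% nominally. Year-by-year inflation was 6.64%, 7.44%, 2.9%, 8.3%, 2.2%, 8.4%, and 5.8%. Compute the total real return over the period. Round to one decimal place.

-4.7%

Cumulative inflation factor: 1.0664 × 1.0744 × 1.029 × 1.083 × 1.022 × 1.084 × 1.058 ≈ 1.49657.
Nominal growth factor: 1.42600. Real growth factor = 1.42600 / 1.49657 ≈ 0.95285.
Total real return ≈ -4.7152%.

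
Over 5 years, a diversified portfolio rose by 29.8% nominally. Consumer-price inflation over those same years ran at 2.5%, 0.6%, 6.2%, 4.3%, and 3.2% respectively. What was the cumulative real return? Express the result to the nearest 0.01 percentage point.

10.12%

Cumulative inflation factor: 1.025 × 1.006 × 1.062 × 1.043 × 1.032 ≈ 1.17872.
Nominal growth factor: 1.29800. Real growth factor = 1.29800 / 1.17872 ≈ 1.10120.
Total real return ≈ 10.1195%.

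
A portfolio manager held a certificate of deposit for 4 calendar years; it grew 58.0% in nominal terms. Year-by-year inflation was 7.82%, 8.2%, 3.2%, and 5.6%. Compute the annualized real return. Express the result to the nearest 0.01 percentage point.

5.58%

Cumulative inflation factor: 1.0782 × 1.082 × 1.032 × 1.056 ≈ 1.27136.
Nominal growth factor: 1.58000. Real growth factor = 1.58000 / 1.27136 ≈ 1.24276.
Annualized: 1.24276^(1/4) − 1 ≈ 0.05584.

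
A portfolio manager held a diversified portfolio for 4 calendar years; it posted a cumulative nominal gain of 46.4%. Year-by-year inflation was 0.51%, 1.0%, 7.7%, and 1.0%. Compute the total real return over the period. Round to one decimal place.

32.6%

Cumulative inflation factor: 1.0051 × 1.010 × 1.077 × 1.010 ≈ 1.10425.
Nominal growth factor: 1.46400. Real growth factor = 1.46400 / 1.10425 ≈ 1.32579.
Total real return ≈ 32.5786%.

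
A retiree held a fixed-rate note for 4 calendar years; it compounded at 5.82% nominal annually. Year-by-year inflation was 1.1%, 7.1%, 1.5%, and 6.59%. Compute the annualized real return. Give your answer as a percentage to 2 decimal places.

Cumulative inflation factor: 1.011 × 1.071 × 1.015 × 1.0659 ≈ 1.17145.
Nominal growth factor: 1.25392. Real growth factor = 1.25392 / 1.17145 ≈ 1.07040.
Annualized: 1.07040^(1/4) − 1 ≈ 0.01715.

1.72%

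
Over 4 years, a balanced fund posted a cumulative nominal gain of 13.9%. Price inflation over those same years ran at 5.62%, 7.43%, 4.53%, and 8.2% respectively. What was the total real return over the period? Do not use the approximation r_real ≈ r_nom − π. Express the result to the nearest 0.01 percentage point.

-11.25%

Cumulative inflation factor: 1.0562 × 1.0743 × 1.0453 × 1.082 ≈ 1.28333.
Nominal growth factor: 1.13900. Real growth factor = 1.13900 / 1.28333 ≈ 0.88753.
Total real return ≈ -11.2469%.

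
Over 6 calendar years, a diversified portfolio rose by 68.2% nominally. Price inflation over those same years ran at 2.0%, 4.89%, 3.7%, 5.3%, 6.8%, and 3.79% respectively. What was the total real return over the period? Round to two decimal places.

29.88%

Cumulative inflation factor: 1.020 × 1.0489 × 1.037 × 1.053 × 1.068 × 1.0379 ≈ 1.29500.
Nominal growth factor: 1.68200. Real growth factor = 1.68200 / 1.29500 ≈ 1.29885.
Total real return ≈ 29.8847%.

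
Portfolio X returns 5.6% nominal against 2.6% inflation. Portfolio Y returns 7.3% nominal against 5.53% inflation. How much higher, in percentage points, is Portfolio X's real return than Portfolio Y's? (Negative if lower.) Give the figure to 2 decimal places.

1.25

Portfolio X real return: 1.056/1.026 − 1 = 2.924%.
Portfolio Y real return: 1.073/1.0553 − 1 = 1.677%.
Difference: 2.924 − 1.677 = 1.247 pp.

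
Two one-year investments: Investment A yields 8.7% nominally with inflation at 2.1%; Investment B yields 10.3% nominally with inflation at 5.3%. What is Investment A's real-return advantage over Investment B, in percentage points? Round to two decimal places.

1.72

Investment A real return: 1.087/1.021 − 1 = 6.464%.
Investment B real return: 1.103/1.053 − 1 = 4.748%.
Difference: 6.464 − 4.748 = 1.716 pp.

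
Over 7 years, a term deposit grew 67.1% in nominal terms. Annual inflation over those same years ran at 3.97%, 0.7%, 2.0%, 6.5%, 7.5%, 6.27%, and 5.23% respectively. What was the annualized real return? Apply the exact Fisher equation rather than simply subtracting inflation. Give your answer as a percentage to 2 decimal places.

Cumulative inflation factor: 1.0397 × 1.007 × 1.020 × 1.065 × 1.075 × 1.0627 × 1.0523 ≈ 1.36724.
Nominal growth factor: 1.67100. Real growth factor = 1.67100 / 1.36724 ≈ 1.22217.
Annualized: 1.22217^(1/7) − 1 ≈ 0.02908.

2.91%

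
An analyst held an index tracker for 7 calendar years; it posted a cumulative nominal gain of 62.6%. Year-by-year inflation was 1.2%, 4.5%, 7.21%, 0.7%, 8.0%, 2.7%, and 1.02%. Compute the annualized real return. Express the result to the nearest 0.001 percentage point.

Cumulative inflation factor: 1.012 × 1.045 × 1.0721 × 1.007 × 1.080 × 1.027 × 1.0102 ≈ 1.27927.
Nominal growth factor: 1.62600. Real growth factor = 1.62600 / 1.27927 ≈ 1.27103.
Annualized: 1.27103^(1/7) − 1 ≈ 0.03486.

3.486%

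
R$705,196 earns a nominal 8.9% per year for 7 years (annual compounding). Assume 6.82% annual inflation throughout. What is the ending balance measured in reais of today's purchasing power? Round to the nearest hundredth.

R$807,117.91

Nominal value at maturity: R$705,196 × (1 + 8.9%)^7 ≈ R$1,280,869.84.
Price-level factor over 7 years: (1 + 6.82%)^7 ≈ 1.5869674366.
The maturity value deflated by that factor is the answer in today's purchasing power.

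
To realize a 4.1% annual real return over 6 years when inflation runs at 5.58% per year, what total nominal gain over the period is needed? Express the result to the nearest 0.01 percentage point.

Required annual nominal rate: (1+4.1%)(1+5.58%) − 1 = 9.90878%.
Cumulative over 6 years: (1 + 0.0990878)^6 − 1 ≈ 0.76276.

76.28%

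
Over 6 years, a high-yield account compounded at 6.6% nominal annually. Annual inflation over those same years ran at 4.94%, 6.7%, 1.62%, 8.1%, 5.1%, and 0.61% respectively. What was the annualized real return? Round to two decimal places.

2.03%

Cumulative inflation factor: 1.0494 × 1.067 × 1.0162 × 1.081 × 1.051 × 1.0061 ≈ 1.30063.
Nominal growth factor: 1.46738. Real growth factor = 1.46738 / 1.30063 ≈ 1.12821.
Annualized: 1.12821^(1/6) − 1 ≈ 0.02031.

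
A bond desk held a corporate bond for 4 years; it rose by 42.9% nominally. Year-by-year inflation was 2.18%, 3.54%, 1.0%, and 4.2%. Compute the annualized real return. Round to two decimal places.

Cumulative inflation factor: 1.0218 × 1.0354 × 1.010 × 1.042 ≈ 1.11343.
Nominal growth factor: 1.42900. Real growth factor = 1.42900 / 1.11343 ≈ 1.28342.
Annualized: 1.28342^(1/4) − 1 ≈ 0.06437.

6.44%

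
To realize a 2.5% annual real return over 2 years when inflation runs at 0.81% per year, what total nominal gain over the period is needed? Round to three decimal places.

6.771%

Required annual nominal rate: (1+2.5%)(1+0.81%) − 1 = 3.33025%.
Cumulative over 2 years: (1 + 0.0333025)^2 − 1 ≈ 0.06771.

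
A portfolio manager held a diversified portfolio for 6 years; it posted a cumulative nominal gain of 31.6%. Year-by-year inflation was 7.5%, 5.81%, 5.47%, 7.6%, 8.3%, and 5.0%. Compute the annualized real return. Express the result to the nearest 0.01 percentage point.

-1.80%

Cumulative inflation factor: 1.075 × 1.0581 × 1.0547 × 1.076 × 1.083 × 1.050 ≈ 1.46789.
Nominal growth factor: 1.31600. Real growth factor = 1.31600 / 1.46789 ≈ 0.89652.
Annualized: 0.89652^(1/6) − 1 ≈ -0.01804.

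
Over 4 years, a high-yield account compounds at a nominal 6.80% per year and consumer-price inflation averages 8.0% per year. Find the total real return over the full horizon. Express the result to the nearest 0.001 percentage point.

-4.371%

The annual real rate is (1+6.80%)/(1+8.0%) − 1 = -1.1111%.
Compounded over 4 years: (1 + -0.011111)^4 − 1 ≈ -0.04371.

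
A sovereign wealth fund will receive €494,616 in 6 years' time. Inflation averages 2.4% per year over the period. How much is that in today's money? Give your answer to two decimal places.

Price-level factor over 6 years: (1 + 2.4%)^6 ≈ 1.1529215046.
Purchasing power today: €494,616 divided by that factor.

€429,010.99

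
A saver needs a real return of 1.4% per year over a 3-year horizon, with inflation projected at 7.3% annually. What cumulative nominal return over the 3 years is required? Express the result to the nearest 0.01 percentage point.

28.80%

Required annual nominal rate: (1+1.4%)(1+7.3%) − 1 = 8.8022%.
Cumulative over 3 years: (1 + 0.088022)^3 − 1 ≈ 0.28799.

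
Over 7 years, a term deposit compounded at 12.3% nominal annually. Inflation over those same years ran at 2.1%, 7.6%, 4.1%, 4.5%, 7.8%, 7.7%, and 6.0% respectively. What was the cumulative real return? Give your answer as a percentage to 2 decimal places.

53.15%

Cumulative inflation factor: 1.021 × 1.076 × 1.041 × 1.045 × 1.078 × 1.077 × 1.060 ≈ 1.47077.
Nominal growth factor: 2.25247. Real growth factor = 2.25247 / 1.47077 ≈ 1.53149.
Total real return ≈ 53.1486%.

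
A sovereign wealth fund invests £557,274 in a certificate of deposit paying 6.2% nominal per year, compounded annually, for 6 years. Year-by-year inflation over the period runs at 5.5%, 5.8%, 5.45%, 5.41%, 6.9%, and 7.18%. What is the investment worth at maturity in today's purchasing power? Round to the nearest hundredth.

£562,416.30

Nominal value at maturity: £557,274 × (1 + 6.2%)^6 ≈ £799,495.24.
Price-level factor over 6 years: 1.055 × 1.058 × 1.0545 × 1.0541 × 1.069 × 1.0718 ≈ 1.4215363931.
Dividing the nominal maturity value by the price-level factor gives the value in today's money.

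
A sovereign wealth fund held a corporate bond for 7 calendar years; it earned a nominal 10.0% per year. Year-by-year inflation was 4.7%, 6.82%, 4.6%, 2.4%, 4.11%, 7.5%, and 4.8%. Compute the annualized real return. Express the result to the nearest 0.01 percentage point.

4.78%

Cumulative inflation factor: 1.047 × 1.0682 × 1.046 × 1.024 × 1.0411 × 1.075 × 1.048 ≈ 1.40505.
Nominal growth factor: 1.94872. Real growth factor = 1.94872 / 1.40505 ≈ 1.38693.
Annualized: 1.38693^(1/7) − 1 ≈ 0.04784.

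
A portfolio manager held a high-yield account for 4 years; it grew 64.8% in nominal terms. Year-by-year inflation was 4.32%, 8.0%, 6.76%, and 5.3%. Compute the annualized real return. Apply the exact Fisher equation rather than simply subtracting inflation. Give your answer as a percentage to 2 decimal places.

Cumulative inflation factor: 1.0432 × 1.080 × 1.0676 × 1.053 ≈ 1.26657.
Nominal growth factor: 1.64800. Real growth factor = 1.64800 / 1.26657 ≈ 1.30115.
Annualized: 1.30115^(1/4) − 1 ≈ 0.06803.

6.80%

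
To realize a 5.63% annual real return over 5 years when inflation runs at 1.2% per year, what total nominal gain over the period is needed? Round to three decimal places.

Required annual nominal rate: (1+5.63%)(1+1.2%) − 1 = 6.89756%.
Cumulative over 5 years: (1 + 0.0689756)^5 − 1 ≈ 0.39585.

39.585%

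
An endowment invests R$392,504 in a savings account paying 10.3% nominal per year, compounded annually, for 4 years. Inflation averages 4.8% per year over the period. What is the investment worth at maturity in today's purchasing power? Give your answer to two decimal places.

Nominal value at maturity: R$392,504 × (1 + 10.3%)^4 ≈ R$580,959.87.
Price-level factor over 4 years: (1 + 4.8%)^4 ≈ 1.2062716764.
Dividing the nominal maturity value by the price-level factor gives the value in today's money.

R$481,616.11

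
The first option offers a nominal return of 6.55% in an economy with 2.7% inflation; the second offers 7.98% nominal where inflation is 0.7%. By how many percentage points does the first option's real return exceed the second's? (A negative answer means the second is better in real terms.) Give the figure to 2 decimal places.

The first option real return: 1.0655/1.027 − 1 = 3.749%.
The second real return: 1.0798/1.007 − 1 = 7.229%.
Difference: 3.749 − 7.229 = -3.480 pp.

-3.48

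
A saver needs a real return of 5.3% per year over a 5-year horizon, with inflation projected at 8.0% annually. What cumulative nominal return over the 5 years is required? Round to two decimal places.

Required annual nominal rate: (1+5.3%)(1+8.0%) − 1 = 13.724%.
Cumulative over 5 years: (1 + 0.13724)^5 − 1 ≈ 0.90222.

90.22%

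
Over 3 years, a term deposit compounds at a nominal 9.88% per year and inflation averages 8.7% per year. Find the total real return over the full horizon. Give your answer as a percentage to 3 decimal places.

The annual real rate is (1+9.88%)/(1+8.7%) − 1 = 1.0856%.
Compounded over 3 years: (1 + 0.010856)^3 − 1 ≈ 0.03292.

3.292%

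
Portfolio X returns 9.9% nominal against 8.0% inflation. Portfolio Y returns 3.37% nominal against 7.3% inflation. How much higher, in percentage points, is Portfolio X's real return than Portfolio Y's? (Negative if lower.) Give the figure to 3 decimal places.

5.422

Portfolio X real return: 1.099/1.080 − 1 = 1.7593%.
Portfolio Y real return: 1.0337/1.073 − 1 = -3.6626%.
Difference: 1.7593 − (-3.6626) = 5.4219 pp.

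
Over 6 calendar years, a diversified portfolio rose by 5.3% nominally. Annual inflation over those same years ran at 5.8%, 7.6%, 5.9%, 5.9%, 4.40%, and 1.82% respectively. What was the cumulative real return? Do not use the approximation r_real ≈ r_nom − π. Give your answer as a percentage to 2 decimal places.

-22.41%

Cumulative inflation factor: 1.058 × 1.076 × 1.059 × 1.059 × 1.0440 × 1.0182 ≈ 1.35714.
Nominal growth factor: 1.05300. Real growth factor = 1.05300 / 1.35714 ≈ 0.77590.
Total real return ≈ -22.4101%.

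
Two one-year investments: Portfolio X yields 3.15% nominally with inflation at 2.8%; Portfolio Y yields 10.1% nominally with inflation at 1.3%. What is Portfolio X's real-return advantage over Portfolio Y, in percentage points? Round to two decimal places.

Portfolio X real return: 1.0315/1.028 − 1 = 0.340%.
Portfolio Y real return: 1.101/1.013 − 1 = 8.687%.
Difference: 0.340 − 8.687 = -8.347 pp.

-8.35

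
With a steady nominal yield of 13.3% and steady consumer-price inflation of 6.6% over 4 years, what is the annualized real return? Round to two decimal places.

6.29%

With constant rates the annual real return is the same each year: (1+13.3%)/(1+6.6%) − 1 = 0.06285.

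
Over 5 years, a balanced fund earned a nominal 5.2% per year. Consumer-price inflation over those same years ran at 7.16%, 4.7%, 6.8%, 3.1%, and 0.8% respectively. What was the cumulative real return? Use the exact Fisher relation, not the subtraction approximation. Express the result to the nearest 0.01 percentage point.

Cumulative inflation factor: 1.0716 × 1.047 × 1.068 × 1.031 × 1.008 ≈ 1.24529.
Nominal growth factor: 1.28848. Real growth factor = 1.28848 / 1.24529 ≈ 1.03469.
Total real return ≈ 3.4687%.

3.47%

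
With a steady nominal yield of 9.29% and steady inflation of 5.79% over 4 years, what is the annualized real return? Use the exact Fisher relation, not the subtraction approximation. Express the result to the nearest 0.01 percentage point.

3.31%

With constant rates the annual real return is the same each year: (1+9.29%)/(1+5.79%) − 1 = 0.03308.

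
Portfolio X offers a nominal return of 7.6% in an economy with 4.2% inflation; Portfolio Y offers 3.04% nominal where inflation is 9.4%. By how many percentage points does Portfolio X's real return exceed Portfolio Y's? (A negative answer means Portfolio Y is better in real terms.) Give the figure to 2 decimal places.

9.08

Portfolio X real return: 1.076/1.042 − 1 = 3.263%.
Portfolio Y real return: 1.0304/1.094 − 1 = -5.814%.
Difference: 3.263 − (-5.814) = 9.077 pp.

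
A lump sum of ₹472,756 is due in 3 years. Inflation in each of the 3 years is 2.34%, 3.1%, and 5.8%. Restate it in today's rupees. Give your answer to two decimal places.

₹423,494.04

Price-level factor over 3 years: 1.0234 × 1.031 × 1.058 = 1.1163226732.
Purchasing power today: ₹472,756 divided by that factor.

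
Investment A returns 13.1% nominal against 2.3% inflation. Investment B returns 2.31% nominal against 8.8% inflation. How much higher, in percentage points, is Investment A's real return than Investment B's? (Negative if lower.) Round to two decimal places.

Investment A real return: 1.131/1.023 − 1 = 10.557%.
Investment B real return: 1.0231/1.088 − 1 = -5.965%.
Difference: 10.557 − (-5.965) = 16.522 pp.

16.52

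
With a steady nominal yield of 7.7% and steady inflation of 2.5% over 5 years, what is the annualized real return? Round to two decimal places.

5.07%

With constant rates the annual real return is the same each year: (1+7.7%)/(1+2.5%) − 1 = 0.05073.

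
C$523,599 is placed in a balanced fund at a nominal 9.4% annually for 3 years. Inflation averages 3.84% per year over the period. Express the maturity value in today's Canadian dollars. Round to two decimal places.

Nominal value at maturity: C$523,599 × (1 + 9.4%)^3 ≈ C$685,568.37.
Price-level factor over 3 years: (1 + 3.84%)^3 ≈ 1.1196803031.
The maturity value deflated by that factor is the answer in today's purchasing power.

C$612,289.39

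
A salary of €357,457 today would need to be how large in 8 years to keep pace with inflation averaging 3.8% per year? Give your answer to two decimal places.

Cumulative price-level factor: (1+3.8%)^8 ≈ 1.3476553139.
The nominal amount required is €357,457 scaled up by that factor.

€481,728.83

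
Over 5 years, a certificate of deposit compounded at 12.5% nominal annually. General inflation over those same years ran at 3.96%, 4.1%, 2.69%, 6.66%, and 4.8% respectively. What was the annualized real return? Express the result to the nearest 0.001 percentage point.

Cumulative inflation factor: 1.0396 × 1.041 × 1.0269 × 1.0666 × 1.048 ≈ 1.24225.
Nominal growth factor: 1.80203. Real growth factor = 1.80203 / 1.24225 ≈ 1.45062.
Annualized: 1.45062^(1/5) − 1 ≈ 0.07724.

7.724%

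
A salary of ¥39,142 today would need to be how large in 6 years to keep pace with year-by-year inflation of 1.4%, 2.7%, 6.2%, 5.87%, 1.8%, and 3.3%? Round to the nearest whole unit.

Cumulative price-level factor: 1.014 × 1.027 × 1.062 × 1.0587 × 1.018 × 1.033 ≈ 1.2312717860.
The nominal amount required is ¥39,142 scaled up by that factor.

¥48,194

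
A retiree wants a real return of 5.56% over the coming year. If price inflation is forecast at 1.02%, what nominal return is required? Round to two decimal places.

6.64%

By the Fisher equation, 1 + r_nom = (1 + 5.56%)(1 + 1.02%) = 1.0556 × 1.0102 = 1.06636712.
So r_nom = 6.636712%.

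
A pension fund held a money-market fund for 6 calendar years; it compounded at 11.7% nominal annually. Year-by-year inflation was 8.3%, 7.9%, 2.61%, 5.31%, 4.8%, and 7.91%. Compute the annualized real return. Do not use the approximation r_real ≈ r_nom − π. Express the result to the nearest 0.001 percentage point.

5.260%

Cumulative inflation factor: 1.083 × 1.079 × 1.0261 × 1.0531 × 1.048 × 1.0791 ≈ 1.42801.
Nominal growth factor: 1.94231. Real growth factor = 1.94231 / 1.42801 ≈ 1.36015.
Annualized: 1.36015^(1/6) − 1 ≈ 0.05260.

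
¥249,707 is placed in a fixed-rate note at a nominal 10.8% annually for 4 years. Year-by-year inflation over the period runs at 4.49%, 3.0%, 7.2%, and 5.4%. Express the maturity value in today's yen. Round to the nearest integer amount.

¥309,487

Nominal value at maturity: ¥249,707 × (1 + 10.8%)^4 ≈ ¥376,348.
Price-level factor over 4 years: 1.0449 × 1.030 × 1.072 × 1.054 ≈ 1.2160385703.
The maturity value deflated by that factor is the answer in today's purchasing power.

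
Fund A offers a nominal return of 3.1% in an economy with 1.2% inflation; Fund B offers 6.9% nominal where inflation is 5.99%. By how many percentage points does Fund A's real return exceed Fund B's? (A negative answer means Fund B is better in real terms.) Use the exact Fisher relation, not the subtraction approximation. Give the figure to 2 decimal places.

Fund A real return: 1.031/1.012 − 1 = 1.877%.
Fund B real return: 1.069/1.0599 − 1 = 0.859%.
Difference: 1.877 − 0.859 = 1.018 pp.

1.02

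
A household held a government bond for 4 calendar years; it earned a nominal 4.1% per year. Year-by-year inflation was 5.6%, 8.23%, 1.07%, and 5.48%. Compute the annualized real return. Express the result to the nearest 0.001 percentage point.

-0.917%

Cumulative inflation factor: 1.056 × 1.0823 × 1.0107 × 1.0548 ≈ 1.21844.
Nominal growth factor: 1.17436. Real growth factor = 1.17436 / 1.21844 ≈ 0.96383.
Annualized: 0.96383^(1/4) − 1 ≈ -0.00917.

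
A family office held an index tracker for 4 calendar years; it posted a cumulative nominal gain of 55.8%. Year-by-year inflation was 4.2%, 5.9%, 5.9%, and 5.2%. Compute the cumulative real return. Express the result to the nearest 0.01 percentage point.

Cumulative inflation factor: 1.042 × 1.059 × 1.059 × 1.052 ≈ 1.22935.
Nominal growth factor: 1.55800. Real growth factor = 1.55800 / 1.22935 ≈ 1.26734.
Total real return ≈ 26.7337%.

26.73%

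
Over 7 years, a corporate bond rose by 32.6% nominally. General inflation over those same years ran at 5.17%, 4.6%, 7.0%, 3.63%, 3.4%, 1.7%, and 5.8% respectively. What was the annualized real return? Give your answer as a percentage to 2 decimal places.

-0.33%

Cumulative inflation factor: 1.0517 × 1.046 × 1.070 × 1.0363 × 1.034 × 1.017 × 1.058 ≈ 1.35713.
Nominal growth factor: 1.32600. Real growth factor = 1.32600 / 1.35713 ≈ 0.97707.
Annualized: 0.97707^(1/7) − 1 ≈ -0.00331.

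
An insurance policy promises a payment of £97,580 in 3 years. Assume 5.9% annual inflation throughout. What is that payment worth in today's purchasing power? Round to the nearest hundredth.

Price-level factor over 3 years: (1 + 5.9%)^3 = 1.187648379.
Purchasing power today: £97,580 divided by that factor.

£82,162.37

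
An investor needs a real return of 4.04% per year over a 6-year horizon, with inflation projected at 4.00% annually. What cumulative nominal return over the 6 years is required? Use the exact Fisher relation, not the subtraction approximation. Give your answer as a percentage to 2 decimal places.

60.47%

Required annual nominal rate: (1+4.04%)(1+4.00%) − 1 = 8.2016%.
Cumulative over 6 years: (1 + 0.082016)^6 − 1 ≈ 0.60473.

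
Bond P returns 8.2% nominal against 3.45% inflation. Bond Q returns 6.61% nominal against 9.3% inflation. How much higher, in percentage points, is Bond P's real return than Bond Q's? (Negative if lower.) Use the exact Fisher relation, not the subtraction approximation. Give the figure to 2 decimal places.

7.05

Bond P real return: 1.082/1.0345 − 1 = 4.592%.
Bond Q real return: 1.0661/1.093 − 1 = -2.461%.
Difference: 4.592 − (-2.461) = 7.053 pp.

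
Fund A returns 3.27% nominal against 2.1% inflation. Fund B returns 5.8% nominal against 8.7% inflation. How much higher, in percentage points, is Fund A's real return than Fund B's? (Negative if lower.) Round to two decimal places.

Fund A real return: 1.0327/1.021 − 1 = 1.146%.
Fund B real return: 1.058/1.087 − 1 = -2.668%.
Difference: 1.146 − (-2.668) = 3.814 pp.

3.81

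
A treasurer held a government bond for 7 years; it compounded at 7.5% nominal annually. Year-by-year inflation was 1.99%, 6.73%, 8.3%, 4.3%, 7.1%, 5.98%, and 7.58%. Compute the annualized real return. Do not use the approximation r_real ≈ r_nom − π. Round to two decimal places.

1.44%

Cumulative inflation factor: 1.0199 × 1.0673 × 1.083 × 1.043 × 1.071 × 1.0598 × 1.0758 ≈ 1.50142.
Nominal growth factor: 1.65905. Real growth factor = 1.65905 / 1.50142 ≈ 1.10499.
Annualized: 1.10499^(1/7) − 1 ≈ 0.01436.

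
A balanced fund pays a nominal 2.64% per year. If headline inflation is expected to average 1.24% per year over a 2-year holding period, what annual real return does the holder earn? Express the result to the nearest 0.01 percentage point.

1.38%

With constant rates the annual real return is the same each year: (1+2.64%)/(1+1.24%) − 1 = 0.01383.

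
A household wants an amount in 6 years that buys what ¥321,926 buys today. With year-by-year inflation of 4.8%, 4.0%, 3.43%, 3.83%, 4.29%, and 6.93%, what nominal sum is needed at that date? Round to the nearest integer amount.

Cumulative price-level factor: 1.048 × 1.040 × 1.0343 × 1.0383 × 1.0429 × 1.0693 ≈ 1.3052876680.
The nominal amount required is ¥321,926 scaled up by that factor.

¥420,206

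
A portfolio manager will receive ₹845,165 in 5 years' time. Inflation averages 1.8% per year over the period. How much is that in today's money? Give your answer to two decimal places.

₹773,041.15

Price-level factor over 5 years: (1 + 1.8%)^5 ≈ 1.0932988468.
Purchasing power today: ₹845,165 divided by that factor.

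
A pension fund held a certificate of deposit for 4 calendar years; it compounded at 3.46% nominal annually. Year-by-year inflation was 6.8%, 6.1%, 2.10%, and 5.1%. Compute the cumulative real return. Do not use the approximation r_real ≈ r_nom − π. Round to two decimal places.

Cumulative inflation factor: 1.068 × 1.061 × 1.0210 × 1.051 ≈ 1.21595.
Nominal growth factor: 1.14575. Real growth factor = 1.14575 / 1.21595 ≈ 0.94227.
Total real return ≈ -5.7731%.

-5.77%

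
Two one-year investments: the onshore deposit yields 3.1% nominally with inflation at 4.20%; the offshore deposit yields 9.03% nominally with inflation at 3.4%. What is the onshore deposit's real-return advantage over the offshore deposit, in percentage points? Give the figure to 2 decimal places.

The onshore deposit real return: 1.031/1.0420 − 1 = -1.056%.
The offshore deposit real return: 1.0903/1.034 − 1 = 5.445%.
Difference: -1.056 − 5.445 = -6.501 pp.

-6.50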